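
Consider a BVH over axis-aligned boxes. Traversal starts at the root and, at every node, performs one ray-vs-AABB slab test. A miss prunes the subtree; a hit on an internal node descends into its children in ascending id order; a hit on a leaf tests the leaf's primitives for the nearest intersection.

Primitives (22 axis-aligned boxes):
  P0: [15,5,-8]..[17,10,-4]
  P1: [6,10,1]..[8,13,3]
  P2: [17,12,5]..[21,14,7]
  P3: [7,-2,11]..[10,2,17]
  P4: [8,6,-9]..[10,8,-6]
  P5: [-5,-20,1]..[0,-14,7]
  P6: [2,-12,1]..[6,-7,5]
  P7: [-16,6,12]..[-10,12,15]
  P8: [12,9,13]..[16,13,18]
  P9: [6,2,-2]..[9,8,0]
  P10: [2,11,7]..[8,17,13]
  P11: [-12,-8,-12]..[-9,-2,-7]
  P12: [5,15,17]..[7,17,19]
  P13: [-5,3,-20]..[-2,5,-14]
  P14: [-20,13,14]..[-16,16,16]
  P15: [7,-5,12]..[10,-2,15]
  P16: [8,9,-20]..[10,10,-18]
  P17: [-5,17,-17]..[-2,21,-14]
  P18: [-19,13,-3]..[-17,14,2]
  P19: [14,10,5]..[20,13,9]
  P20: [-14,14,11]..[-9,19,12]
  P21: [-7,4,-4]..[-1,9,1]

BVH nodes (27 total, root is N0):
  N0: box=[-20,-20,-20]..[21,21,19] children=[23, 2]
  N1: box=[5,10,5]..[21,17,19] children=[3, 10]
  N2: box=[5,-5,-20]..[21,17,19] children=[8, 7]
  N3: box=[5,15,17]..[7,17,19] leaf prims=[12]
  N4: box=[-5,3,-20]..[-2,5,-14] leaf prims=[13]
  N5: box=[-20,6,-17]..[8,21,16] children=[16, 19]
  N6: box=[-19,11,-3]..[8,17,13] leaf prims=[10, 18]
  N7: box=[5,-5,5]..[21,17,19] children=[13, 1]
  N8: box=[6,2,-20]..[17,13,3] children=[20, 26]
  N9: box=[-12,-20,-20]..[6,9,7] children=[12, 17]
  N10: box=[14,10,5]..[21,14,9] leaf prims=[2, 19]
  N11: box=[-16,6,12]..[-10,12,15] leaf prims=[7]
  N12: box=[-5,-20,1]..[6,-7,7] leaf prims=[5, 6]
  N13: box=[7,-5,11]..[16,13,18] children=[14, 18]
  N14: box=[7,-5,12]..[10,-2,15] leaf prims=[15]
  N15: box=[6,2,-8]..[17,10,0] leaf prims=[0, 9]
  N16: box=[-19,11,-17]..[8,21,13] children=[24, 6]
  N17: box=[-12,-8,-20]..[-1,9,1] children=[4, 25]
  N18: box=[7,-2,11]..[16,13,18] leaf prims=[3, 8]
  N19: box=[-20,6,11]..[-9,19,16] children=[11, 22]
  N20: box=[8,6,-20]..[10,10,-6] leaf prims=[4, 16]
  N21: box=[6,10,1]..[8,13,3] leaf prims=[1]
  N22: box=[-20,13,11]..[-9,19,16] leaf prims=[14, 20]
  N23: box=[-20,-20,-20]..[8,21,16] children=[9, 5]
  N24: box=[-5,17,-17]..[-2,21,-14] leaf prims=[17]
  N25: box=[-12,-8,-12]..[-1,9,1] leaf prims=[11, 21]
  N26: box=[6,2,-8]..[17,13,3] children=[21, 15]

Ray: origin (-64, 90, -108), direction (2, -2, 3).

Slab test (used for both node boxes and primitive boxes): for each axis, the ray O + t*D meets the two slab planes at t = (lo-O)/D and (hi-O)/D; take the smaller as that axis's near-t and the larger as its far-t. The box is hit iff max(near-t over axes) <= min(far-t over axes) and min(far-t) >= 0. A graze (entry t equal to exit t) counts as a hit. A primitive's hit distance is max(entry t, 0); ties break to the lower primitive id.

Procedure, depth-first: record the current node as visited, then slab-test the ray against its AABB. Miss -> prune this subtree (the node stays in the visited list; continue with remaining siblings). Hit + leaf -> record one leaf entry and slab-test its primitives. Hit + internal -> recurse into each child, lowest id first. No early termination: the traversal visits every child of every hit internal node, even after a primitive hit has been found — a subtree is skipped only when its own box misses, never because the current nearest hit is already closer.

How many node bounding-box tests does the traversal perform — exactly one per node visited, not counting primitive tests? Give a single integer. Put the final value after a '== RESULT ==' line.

Traverse from the root:
N0 x:[22,85/2] y:[69/2,55] z:[88/3,127/3] -> hit [69/2,127/3], descend [2, 23]
  N2 x:[69/2,85/2] y:[73/2,95/2] z:[88/3,127/3] -> hit [73/2,127/3], descend [7, 8]
    N7 x:[69/2,85/2] y:[73/2,95/2] z:[113/3,127/3] -> hit [113/3,127/3], descend [1, 13]
      N1 x:[69/2,85/2] y:[73/2,40] z:[113/3,127/3] -> hit [113/3,40], descend [3, 10]
        N3 x:[69/2,71/2] y:[73/2,75/2] z:[125/3,127/3] -> miss, prune
        N10 x:[39,85/2] y:[38,40] z:[113/3,39] -> hit [39,39] leaf, test {P2(miss), P19@t=39}
      N13 x:[71/2,40] y:[77/2,95/2] z:[119/3,42] -> hit [119/3,40], descend [14, 18]
        N14 x:[71/2,37] y:[46,95/2] z:[40,41] -> miss, prune
        N18 x:[71/2,40] y:[77/2,46] z:[119/3,42] -> hit [119/3,40] leaf, test {P3(miss), P8(miss)}
    N8 x:[35,81/2] y:[77/2,44] z:[88/3,37] -> miss, prune
  N23 x:[22,36] y:[69/2,55] z:[88/3,124/3] -> hit [69/2,36], descend [5, 9]
    N5 x:[22,36] y:[69/2,42] z:[91/3,124/3] -> hit [69/2,36], descend [16, 19]
      N16 x:[45/2,36] y:[69/2,79/2] z:[91/3,121/3] -> hit [69/2,36], descend [6, 24]
        N6 x:[45/2,36] y:[73/2,79/2] z:[35,121/3] -> miss, prune
        N24 x:[59/2,31] y:[69/2,73/2] z:[91/3,94/3] -> miss, prune
      N19 x:[22,55/2] y:[71/2,42] z:[119/3,124/3] -> miss, prune
    N9 x:[26,35] y:[81/2,55] z:[88/3,115/3] -> miss, prune

Summary -> nodes [0, 2, 7, 1, 3, 10, 13, 14, 18, 8, 23, 5, 16, 6, 24, 19, 9]; box-tests=17; leaf-entries=2; first=P19

== RESULT ==
17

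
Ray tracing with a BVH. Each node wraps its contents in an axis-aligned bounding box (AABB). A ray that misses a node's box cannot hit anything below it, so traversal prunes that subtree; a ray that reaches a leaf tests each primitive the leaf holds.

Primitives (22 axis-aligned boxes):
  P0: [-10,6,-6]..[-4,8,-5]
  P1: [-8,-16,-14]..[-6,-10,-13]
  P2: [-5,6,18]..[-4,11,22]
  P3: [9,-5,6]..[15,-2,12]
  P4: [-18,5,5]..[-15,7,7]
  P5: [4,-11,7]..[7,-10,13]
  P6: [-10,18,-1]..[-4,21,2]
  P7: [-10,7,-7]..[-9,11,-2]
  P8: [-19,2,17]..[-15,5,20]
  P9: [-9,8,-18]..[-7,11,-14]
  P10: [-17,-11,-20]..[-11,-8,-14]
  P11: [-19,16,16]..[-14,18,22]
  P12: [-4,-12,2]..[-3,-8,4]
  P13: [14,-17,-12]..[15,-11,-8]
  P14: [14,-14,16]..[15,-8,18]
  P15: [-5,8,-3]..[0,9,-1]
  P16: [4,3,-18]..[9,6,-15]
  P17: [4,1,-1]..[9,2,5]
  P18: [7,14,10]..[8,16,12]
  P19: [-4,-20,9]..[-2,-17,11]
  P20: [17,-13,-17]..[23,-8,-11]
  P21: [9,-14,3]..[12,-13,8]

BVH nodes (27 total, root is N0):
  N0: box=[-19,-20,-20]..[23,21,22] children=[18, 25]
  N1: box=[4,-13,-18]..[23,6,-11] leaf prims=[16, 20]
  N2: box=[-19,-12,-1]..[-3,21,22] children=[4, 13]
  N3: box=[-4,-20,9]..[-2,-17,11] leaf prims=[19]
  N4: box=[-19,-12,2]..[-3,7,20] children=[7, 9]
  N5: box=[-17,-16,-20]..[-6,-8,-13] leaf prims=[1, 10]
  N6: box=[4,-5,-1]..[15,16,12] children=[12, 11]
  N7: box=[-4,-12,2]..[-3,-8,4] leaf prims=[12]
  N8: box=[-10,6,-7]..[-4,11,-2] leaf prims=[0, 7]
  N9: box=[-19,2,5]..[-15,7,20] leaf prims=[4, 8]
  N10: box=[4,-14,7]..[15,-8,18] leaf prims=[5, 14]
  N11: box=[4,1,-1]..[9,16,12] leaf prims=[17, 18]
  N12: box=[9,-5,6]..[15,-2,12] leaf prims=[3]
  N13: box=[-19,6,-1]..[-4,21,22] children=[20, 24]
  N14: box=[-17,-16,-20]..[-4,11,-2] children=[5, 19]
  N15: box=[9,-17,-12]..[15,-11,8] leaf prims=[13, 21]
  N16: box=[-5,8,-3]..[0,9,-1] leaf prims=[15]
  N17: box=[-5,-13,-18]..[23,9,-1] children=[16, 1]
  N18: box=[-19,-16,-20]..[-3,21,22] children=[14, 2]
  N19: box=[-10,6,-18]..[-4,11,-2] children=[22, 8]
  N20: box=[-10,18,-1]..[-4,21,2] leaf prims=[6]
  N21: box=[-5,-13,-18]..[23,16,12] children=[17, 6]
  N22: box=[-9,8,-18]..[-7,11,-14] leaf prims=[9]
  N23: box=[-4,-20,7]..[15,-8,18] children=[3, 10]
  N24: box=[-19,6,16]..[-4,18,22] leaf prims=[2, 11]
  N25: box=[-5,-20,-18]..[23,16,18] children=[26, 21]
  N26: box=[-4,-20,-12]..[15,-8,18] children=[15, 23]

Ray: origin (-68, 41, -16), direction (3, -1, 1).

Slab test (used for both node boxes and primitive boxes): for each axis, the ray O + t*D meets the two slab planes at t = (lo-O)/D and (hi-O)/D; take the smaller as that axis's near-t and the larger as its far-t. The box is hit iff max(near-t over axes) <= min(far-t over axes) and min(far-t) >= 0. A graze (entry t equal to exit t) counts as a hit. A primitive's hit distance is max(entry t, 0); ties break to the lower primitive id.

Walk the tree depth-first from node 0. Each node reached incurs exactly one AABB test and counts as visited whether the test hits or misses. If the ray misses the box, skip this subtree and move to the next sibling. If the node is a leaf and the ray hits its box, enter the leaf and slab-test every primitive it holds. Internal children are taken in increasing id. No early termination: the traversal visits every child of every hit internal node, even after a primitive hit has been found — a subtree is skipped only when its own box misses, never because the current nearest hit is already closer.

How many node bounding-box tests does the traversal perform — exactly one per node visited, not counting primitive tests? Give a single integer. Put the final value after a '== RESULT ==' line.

Walk:
N0 x:[49/3,91/3] y:[20,61] z:[-4,38] -> hit [20,91/3], descend [18, 25]
  N18 x:[49/3,65/3] y:[20,57] z:[-4,38] -> hit [20,65/3], descend [2, 14]
    N2 x:[49/3,65/3] y:[20,53] z:[15,38] -> hit [20,65/3], descend [4, 13]
      N4 x:[49/3,65/3] y:[34,53] z:[18,36] -> miss, prune
      N13 x:[49/3,64/3] y:[20,35] z:[15,38] -> hit [20,64/3], descend [20, 24]
        N20 x:[58/3,64/3] y:[20,23] z:[15,18] -> miss, prune
        N24 x:[49/3,64/3] y:[23,35] z:[32,38] -> miss, prune
    N14 x:[17,64/3] y:[30,57] z:[-4,14] -> miss, prune
  N25 x:[21,91/3] y:[25,61] z:[-2,34] -> hit [25,91/3], descend [21, 26]
    N21 x:[21,91/3] y:[25,54] z:[-2,28] -> hit [25,28], descend [6, 17]
      N6 x:[24,83/3] y:[25,46] z:[15,28] -> hit [25,83/3], descend [11, 12]
        N11 x:[24,77/3] y:[25,40] z:[15,28] -> hit [25,77/3] leaf, test {P17(miss), P18(miss)}
        N12 x:[77/3,83/3] y:[43,46] z:[22,28] -> miss, prune
      N17 x:[21,91/3] y:[32,54] z:[-2,15] -> miss, prune
    N26 x:[64/3,83/3] y:[49,61] z:[4,34] -> miss, prune

15 AABB tests over nodes [0, 18, 2, 4, 13, 20, 24, 14, 25, 21, 6, 11, 12, 17, 26]; 1 leaf entered; closest miss.

== RESULT ==
15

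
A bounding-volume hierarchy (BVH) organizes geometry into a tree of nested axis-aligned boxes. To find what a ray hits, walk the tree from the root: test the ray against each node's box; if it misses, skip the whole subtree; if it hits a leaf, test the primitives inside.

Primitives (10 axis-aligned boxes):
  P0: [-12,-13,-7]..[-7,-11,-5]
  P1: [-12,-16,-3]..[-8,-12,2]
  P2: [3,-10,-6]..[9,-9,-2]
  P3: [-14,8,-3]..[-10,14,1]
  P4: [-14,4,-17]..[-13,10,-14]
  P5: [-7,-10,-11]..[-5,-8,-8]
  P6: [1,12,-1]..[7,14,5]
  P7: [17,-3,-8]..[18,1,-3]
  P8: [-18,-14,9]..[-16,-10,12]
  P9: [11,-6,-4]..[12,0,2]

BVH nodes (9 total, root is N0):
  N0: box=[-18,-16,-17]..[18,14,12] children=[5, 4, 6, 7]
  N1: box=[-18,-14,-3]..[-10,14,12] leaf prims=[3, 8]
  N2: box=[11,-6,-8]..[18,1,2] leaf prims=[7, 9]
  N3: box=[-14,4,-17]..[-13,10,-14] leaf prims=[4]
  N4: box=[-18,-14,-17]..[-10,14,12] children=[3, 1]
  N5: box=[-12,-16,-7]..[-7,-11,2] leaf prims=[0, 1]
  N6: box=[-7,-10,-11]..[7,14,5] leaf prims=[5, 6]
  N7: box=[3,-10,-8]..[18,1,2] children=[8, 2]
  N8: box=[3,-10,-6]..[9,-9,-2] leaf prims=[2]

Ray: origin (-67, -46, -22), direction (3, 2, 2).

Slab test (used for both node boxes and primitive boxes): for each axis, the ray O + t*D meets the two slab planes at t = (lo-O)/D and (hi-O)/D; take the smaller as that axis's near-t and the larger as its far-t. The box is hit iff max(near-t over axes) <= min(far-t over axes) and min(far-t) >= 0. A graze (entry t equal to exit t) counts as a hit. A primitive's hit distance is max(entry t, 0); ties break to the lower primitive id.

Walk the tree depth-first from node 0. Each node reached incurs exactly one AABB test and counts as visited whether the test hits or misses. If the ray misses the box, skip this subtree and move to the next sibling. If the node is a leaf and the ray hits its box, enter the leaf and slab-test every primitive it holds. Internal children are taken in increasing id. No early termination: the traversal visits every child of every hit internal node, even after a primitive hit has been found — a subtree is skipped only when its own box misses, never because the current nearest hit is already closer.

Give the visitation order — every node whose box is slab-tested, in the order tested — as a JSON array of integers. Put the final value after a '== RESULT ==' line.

Traverse from the root:
N0 x:[49/3,85/3] y:[15,30] z:[5/2,17] -> hit [49/3,17], descend [4, 5, 6, 7]
  N4 x:[49/3,19] y:[16,30] z:[5/2,17] -> hit [49/3,17], descend [1, 3]
    N1 x:[49/3,19] y:[16,30] z:[19/2,17] -> hit [49/3,17] leaf, test {P3(miss), P8@t=49/3}
    N3 x:[53/3,18] y:[25,28] z:[5/2,4] -> miss, prune
  N5 x:[55/3,20] y:[15,35/2] z:[15/2,12] -> miss, prune
  N6 x:[20,74/3] y:[18,30] z:[11/2,27/2] -> miss, prune
  N7 x:[70/3,85/3] y:[18,47/2] z:[7,12] -> miss, prune

order=[0, 4, 1, 3, 5, 6, 7]  |boxes|=7  |leaves|=1  hit=P8

== RESULT ==
[0, 4, 1, 3, 5, 6, 7]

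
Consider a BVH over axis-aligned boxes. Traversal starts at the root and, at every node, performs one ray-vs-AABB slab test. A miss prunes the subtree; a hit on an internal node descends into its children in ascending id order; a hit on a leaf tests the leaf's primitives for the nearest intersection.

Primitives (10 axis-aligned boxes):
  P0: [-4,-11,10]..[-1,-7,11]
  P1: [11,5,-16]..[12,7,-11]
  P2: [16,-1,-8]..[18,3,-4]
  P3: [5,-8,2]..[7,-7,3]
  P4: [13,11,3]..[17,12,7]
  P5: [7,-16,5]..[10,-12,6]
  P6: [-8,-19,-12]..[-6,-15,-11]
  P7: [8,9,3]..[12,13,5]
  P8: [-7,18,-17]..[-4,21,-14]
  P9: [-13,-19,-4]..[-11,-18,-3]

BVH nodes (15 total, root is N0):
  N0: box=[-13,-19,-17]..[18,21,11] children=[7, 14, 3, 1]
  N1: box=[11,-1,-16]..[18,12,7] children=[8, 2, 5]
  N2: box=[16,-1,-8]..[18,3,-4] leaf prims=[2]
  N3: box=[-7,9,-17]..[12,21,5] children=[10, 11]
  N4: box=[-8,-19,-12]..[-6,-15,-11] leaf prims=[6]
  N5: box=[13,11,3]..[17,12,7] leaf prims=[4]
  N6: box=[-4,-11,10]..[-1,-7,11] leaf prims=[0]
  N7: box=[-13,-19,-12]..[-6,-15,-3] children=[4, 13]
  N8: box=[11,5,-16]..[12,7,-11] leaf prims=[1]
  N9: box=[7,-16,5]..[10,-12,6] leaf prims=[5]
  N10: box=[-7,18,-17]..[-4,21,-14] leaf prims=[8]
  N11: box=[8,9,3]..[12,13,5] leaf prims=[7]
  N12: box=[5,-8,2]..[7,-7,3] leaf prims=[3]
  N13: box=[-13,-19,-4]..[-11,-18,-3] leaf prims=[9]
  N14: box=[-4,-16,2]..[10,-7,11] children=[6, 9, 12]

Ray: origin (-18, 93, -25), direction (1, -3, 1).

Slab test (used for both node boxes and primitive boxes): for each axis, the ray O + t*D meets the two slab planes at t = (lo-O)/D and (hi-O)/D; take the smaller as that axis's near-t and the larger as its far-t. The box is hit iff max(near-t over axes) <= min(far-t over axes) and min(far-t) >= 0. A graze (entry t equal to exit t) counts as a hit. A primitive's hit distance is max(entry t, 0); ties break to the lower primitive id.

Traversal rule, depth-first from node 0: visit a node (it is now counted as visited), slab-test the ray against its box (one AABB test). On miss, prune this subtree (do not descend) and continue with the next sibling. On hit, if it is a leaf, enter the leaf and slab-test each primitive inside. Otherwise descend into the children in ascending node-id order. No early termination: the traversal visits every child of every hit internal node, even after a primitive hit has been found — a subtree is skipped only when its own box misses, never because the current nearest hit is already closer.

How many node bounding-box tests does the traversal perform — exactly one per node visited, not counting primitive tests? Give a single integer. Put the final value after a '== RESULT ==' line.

Trace the traversal:
N0 x:[5,36] y:[24,112/3] z:[8,36] -> hit [24,36], descend [1, 3, 7, 14]
  N1 x:[29,36] y:[27,94/3] z:[9,32] -> hit [29,94/3], descend [2, 5, 8]
    N2 x:[34,36] y:[30,94/3] z:[17,21] -> miss, prune
    N5 x:[31,35] y:[27,82/3] z:[28,32] -> miss, prune
    N8 x:[29,30] y:[86/3,88/3] z:[9,14] -> miss, prune
  N3 x:[11,30] y:[24,28] z:[8,30] -> hit [24,28], descend [10, 11]
    N10 x:[11,14] y:[24,25] z:[8,11] -> miss, prune
    N11 x:[26,30] y:[80/3,28] z:[28,30] -> hit [28,28] leaf, test {P7@t=28}
  N7 x:[5,12] y:[36,112/3] z:[13,22] -> miss, prune
  N14 x:[14,28] y:[100/3,109/3] z:[27,36] -> miss, prune

10 AABB tests over nodes [0, 1, 2, 5, 8, 3, 10, 11, 7, 14]; 1 leaf entered; closest P7.

== RESULT ==
10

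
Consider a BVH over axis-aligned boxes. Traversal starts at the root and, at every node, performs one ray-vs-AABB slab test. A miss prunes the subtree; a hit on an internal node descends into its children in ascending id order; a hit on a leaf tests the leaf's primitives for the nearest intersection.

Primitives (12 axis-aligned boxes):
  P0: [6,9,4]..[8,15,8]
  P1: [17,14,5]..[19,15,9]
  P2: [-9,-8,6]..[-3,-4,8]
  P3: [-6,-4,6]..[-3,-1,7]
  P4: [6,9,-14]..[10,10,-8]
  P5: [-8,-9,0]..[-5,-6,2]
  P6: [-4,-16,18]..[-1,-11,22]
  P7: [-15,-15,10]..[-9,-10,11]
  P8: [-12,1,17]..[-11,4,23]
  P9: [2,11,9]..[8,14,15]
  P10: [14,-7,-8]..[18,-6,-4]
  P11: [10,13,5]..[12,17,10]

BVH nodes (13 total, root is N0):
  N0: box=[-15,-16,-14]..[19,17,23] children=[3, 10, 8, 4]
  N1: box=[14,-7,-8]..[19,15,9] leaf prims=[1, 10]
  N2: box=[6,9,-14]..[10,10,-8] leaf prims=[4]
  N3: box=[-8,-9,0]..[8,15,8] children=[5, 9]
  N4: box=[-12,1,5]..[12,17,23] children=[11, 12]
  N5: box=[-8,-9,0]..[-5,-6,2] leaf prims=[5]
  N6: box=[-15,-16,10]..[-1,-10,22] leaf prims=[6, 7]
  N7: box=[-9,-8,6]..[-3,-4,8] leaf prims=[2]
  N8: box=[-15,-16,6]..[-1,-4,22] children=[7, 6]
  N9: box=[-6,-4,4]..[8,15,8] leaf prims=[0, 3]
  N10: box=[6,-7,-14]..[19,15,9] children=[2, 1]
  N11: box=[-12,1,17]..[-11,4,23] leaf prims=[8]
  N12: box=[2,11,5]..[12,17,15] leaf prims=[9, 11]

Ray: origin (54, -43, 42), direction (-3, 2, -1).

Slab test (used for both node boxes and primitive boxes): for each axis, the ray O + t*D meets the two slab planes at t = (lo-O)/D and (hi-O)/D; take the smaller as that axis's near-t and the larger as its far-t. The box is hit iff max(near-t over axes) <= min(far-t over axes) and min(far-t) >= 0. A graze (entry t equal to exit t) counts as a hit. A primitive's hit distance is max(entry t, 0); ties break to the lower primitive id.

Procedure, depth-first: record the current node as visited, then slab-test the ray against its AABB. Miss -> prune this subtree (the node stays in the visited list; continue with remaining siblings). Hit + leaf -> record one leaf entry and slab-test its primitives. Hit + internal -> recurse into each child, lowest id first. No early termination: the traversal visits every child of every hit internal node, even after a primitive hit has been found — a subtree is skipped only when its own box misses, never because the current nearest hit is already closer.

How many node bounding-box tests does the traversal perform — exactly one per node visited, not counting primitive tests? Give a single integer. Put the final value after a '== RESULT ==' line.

Traverse from the root:
N0 x:[35/3,23] y:[27/2,30] z:[19,56] -> hit [19,23], descend [3, 4, 8, 10]
  N3 x:[46/3,62/3] y:[17,29] z:[34,42] -> miss, prune
  N4 x:[14,22] y:[22,30] z:[19,37] -> hit [22,22], descend [11, 12]
    N11 x:[65/3,22] y:[22,47/2] z:[19,25] -> hit [22,22] leaf, test {P8@t=22}
    N12 x:[14,52/3] y:[27,30] z:[27,37] -> miss, prune
  N8 x:[55/3,23] y:[27/2,39/2] z:[20,36] -> miss, prune
  N10 x:[35/3,16] y:[18,29] z:[33,56] -> miss, prune

7 AABB tests over nodes [0, 3, 4, 11, 12, 8, 10]; 1 leaf entered; closest P8.

== RESULT ==
7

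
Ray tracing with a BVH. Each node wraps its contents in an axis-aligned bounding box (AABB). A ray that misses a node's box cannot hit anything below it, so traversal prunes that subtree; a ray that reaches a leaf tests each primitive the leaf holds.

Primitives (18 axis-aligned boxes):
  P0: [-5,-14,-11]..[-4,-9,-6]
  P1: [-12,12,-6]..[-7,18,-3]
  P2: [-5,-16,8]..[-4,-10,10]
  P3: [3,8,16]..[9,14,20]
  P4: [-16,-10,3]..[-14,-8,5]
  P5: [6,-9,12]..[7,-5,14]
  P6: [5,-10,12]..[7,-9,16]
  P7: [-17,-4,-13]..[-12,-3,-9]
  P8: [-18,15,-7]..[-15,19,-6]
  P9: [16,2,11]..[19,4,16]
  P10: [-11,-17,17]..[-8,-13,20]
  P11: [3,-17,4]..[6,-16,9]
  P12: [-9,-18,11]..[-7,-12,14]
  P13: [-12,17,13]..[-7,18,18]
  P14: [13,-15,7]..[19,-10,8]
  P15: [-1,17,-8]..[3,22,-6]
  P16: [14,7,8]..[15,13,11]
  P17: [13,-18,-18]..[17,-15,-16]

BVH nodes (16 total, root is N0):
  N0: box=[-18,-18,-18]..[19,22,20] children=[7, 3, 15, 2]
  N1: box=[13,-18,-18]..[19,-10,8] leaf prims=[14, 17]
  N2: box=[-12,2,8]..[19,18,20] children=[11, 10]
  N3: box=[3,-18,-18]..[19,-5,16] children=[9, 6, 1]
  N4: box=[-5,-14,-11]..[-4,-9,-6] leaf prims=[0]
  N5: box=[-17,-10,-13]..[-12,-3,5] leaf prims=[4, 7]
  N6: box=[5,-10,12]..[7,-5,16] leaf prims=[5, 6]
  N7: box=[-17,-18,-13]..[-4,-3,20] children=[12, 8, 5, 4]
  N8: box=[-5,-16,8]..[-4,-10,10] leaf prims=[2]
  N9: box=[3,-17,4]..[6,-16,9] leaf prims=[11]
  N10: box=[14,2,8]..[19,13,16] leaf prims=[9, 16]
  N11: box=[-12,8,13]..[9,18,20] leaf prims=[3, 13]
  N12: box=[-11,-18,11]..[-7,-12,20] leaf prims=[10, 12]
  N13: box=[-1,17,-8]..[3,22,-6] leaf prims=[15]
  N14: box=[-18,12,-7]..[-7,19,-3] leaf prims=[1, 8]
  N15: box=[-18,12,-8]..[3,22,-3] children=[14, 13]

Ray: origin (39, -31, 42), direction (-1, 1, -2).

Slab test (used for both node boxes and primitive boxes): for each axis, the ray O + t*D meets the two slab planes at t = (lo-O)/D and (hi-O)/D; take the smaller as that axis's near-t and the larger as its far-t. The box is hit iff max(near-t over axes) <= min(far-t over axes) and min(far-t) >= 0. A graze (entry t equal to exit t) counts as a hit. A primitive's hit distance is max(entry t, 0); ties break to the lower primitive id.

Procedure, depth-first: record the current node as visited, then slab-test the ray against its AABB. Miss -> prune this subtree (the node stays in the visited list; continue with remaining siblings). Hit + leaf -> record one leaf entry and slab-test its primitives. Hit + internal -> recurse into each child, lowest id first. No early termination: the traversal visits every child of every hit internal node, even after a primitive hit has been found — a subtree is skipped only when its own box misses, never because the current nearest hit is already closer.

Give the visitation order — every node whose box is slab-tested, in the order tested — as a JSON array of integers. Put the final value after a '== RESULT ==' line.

Trace the traversal:
N0 x:[20,57] y:[13,53] z:[11,30] -> hit [20,30], descend [2, 3, 7, 15]
  N2 x:[20,51] y:[33,49] z:[11,17] -> miss, prune
  N3 x:[20,36] y:[13,26] z:[13,30] -> hit [20,26], descend [1, 6, 9]
    N1 x:[20,26] y:[13,21] z:[17,30] -> hit [20,21] leaf, test {P14(miss), P17(miss)}
    N6 x:[32,34] y:[21,26] z:[13,15] -> miss, prune
    N9 x:[33,36] y:[14,15] z:[33/2,19] -> miss, prune
  N7 x:[43,56] y:[13,28] z:[11,55/2] -> miss, prune
  N15 x:[36,57] y:[43,53] z:[45/2,25] -> miss, prune

order=[0, 2, 3, 1, 6, 9, 7, 15]  |boxes|=8  |leaves|=1  hit=miss

== RESULT ==
[0, 2, 3, 1, 6, 9, 7, 15]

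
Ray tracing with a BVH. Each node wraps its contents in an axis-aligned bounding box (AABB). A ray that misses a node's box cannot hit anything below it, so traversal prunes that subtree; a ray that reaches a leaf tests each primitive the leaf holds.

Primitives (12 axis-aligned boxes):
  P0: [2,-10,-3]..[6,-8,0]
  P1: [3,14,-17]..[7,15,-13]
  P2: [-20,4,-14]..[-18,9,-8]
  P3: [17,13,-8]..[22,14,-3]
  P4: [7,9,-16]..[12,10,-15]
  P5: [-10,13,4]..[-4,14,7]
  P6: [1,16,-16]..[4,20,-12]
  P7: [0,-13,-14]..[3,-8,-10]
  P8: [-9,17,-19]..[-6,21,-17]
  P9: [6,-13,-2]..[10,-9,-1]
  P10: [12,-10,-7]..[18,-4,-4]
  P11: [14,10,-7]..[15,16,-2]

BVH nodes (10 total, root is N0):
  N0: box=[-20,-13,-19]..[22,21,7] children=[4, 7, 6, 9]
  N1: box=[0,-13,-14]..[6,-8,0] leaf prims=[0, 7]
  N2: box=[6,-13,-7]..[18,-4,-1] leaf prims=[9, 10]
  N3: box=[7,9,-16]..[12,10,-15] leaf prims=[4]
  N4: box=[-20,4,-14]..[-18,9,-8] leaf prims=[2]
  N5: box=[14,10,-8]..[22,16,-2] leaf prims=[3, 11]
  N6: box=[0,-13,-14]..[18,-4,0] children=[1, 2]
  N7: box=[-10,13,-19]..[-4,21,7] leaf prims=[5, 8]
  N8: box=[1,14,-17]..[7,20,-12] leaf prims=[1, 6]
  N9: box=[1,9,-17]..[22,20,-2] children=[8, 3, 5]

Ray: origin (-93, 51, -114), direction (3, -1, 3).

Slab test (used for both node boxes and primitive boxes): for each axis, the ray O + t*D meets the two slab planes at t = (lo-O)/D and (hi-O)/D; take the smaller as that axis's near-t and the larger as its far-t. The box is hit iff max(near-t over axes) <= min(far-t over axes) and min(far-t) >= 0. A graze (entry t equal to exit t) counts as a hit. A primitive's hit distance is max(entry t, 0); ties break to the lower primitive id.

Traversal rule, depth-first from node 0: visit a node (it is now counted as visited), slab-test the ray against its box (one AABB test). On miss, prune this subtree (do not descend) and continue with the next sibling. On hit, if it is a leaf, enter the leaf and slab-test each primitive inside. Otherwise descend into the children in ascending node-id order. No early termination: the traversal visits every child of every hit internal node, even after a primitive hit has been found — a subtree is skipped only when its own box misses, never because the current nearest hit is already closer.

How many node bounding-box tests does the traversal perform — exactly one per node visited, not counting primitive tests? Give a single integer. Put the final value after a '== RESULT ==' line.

Traverse from the root:
N0 x:[73/3,115/3] y:[30,64] z:[95/3,121/3] -> hit [95/3,115/3], descend [4, 6, 7, 9]
  N4 x:[73/3,25] y:[42,47] z:[100/3,106/3] -> miss, prune
  N6 x:[31,37] y:[55,64] z:[100/3,38] -> miss, prune
  N7 x:[83/3,89/3] y:[30,38] z:[95/3,121/3] -> miss, prune
  N9 x:[94/3,115/3] y:[31,42] z:[97/3,112/3] -> hit [97/3,112/3], descend [3, 5, 8]
    N3 x:[100/3,35] y:[41,42] z:[98/3,33] -> miss, prune
    N5 x:[107/3,115/3] y:[35,41] z:[106/3,112/3] -> hit [107/3,112/3] leaf, test {P3@t=37, P11@t=107/3}
    N8 x:[94/3,100/3] y:[31,37] z:[97/3,34] -> hit [97/3,100/3] leaf, test {P1(miss), P6(miss)}

Visited [0, 4, 6, 7, 9, 3, 5, 8]. Tests: 8 box, 2 leaf. Nearest: P11.

== RESULT ==
8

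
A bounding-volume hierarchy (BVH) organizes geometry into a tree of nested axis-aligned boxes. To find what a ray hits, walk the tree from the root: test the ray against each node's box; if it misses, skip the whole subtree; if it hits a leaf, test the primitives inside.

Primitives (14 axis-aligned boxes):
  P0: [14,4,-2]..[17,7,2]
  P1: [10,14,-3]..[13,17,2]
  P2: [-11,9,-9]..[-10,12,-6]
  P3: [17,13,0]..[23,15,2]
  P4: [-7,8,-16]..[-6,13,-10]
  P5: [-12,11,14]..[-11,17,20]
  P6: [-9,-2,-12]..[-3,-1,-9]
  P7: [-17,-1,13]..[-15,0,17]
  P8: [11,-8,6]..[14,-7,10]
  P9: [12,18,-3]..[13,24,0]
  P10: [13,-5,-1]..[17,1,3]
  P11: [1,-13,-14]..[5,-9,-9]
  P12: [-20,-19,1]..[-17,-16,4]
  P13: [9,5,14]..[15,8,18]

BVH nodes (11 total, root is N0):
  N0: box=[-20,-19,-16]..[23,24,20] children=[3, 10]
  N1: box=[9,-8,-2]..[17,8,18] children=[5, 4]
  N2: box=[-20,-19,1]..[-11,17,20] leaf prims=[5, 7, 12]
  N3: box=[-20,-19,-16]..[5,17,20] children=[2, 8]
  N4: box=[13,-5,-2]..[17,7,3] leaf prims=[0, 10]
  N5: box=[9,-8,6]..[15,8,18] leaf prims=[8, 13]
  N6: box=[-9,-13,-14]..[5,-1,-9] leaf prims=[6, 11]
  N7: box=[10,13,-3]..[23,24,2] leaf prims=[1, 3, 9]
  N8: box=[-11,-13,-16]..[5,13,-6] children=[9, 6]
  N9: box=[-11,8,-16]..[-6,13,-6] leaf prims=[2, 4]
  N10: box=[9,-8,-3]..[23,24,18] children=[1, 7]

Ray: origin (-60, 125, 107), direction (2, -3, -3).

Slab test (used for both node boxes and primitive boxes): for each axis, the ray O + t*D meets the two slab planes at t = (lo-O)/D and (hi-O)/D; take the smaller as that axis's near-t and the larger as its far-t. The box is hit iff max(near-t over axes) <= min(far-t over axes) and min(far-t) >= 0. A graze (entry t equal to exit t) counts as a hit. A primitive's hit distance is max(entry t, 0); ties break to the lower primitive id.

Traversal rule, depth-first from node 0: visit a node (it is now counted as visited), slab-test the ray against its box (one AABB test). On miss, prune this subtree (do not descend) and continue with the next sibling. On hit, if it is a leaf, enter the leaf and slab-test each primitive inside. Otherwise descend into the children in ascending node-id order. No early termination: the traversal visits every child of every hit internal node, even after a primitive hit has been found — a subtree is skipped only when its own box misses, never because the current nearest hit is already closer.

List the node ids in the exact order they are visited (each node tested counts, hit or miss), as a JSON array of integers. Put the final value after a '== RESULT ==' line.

Walk:
N0 x:[20,83/2] y:[101/3,48] z:[29,41] -> hit [101/3,41], descend [3, 10]
  N3 x:[20,65/2] y:[36,48] z:[29,41] -> miss, prune
  N10 x:[69/2,83/2] y:[101/3,133/3] z:[89/3,110/3] -> hit [69/2,110/3], descend [1, 7]
    N1 x:[69/2,77/2] y:[39,133/3] z:[89/3,109/3] -> miss, prune
    N7 x:[35,83/2] y:[101/3,112/3] z:[35,110/3] -> hit [35,110/3] leaf, test {P1@t=36, P3(miss), P9(miss)}

5 AABB tests over nodes [0, 3, 10, 1, 7]; 1 leaf entered; closest P1.

== RESULT ==
[0, 3, 10, 1, 7]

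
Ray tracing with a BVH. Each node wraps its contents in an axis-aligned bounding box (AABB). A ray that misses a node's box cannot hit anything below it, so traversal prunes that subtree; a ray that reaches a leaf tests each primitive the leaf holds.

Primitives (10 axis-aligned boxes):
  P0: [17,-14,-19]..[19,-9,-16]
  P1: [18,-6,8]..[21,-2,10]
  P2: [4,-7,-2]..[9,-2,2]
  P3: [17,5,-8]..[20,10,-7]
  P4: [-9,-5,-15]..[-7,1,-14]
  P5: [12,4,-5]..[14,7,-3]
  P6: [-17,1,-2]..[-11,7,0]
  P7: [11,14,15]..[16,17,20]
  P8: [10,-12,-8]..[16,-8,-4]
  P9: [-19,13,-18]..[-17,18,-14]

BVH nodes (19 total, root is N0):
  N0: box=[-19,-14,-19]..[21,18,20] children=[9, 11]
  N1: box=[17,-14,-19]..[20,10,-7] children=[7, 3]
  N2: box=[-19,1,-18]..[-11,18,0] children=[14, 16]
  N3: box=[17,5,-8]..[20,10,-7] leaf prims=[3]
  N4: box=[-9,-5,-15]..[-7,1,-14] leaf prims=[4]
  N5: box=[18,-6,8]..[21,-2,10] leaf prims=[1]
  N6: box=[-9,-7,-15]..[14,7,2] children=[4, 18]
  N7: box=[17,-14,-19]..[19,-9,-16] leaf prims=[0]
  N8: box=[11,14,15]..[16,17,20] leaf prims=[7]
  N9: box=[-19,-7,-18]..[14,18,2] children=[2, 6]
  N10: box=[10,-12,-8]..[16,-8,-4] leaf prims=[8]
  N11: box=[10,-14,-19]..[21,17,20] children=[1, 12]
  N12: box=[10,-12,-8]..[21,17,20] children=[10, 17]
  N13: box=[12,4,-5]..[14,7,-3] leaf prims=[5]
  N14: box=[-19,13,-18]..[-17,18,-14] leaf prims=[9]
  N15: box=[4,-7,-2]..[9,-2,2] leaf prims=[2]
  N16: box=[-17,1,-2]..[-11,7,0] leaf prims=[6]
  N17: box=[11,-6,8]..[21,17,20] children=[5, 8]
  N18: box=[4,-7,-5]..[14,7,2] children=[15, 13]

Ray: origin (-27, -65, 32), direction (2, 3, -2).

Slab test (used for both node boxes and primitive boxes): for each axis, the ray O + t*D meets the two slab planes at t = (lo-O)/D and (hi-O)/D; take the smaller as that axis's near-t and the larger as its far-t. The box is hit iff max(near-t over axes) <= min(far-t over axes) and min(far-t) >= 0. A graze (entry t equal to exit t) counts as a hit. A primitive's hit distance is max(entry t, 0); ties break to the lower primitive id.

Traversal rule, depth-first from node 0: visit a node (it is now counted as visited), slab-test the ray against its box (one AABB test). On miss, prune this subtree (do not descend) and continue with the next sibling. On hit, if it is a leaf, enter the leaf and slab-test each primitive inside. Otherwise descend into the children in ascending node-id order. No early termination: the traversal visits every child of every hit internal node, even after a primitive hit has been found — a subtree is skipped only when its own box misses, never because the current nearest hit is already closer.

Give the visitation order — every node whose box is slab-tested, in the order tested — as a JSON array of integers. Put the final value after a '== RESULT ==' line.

Traverse from the root:
N0 x:[4,24] y:[17,83/3] z:[6,51/2] -> hit [17,24], descend [9, 11]
  N9 x:[4,41/2] y:[58/3,83/3] z:[15,25] -> hit [58/3,41/2], descend [2, 6]
    N2 x:[4,8] y:[22,83/3] z:[16,25] -> miss, prune
    N6 x:[9,41/2] y:[58/3,24] z:[15,47/2] -> hit [58/3,41/2], descend [4, 18]
      N4 x:[9,10] y:[20,22] z:[23,47/2] -> miss, prune
      N18 x:[31/2,41/2] y:[58/3,24] z:[15,37/2] -> miss, prune
  N11 x:[37/2,24] y:[17,82/3] z:[6,51/2] -> hit [37/2,24], descend [1, 12]
    N1 x:[22,47/2] y:[17,25] z:[39/2,51/2] -> hit [22,47/2], descend [3, 7]
      N3 x:[22,47/2] y:[70/3,25] z:[39/2,20] -> miss, prune
      N7 x:[22,23] y:[17,56/3] z:[24,51/2] -> miss, prune
    N12 x:[37/2,24] y:[53/3,82/3] z:[6,20] -> hit [37/2,20], descend [10, 17]
      N10 x:[37/2,43/2] y:[53/3,19] z:[18,20] -> hit [37/2,19] leaf, test {P8@t=37/2}
      N17 x:[19,24] y:[59/3,82/3] z:[6,12] -> miss, prune

order=[0, 9, 2, 6, 4, 18, 11, 1, 3, 7, 12, 10, 17]  |boxes|=13  |leaves|=1  hit=P8

== RESULT ==
[0, 9, 2, 6, 4, 18, 11, 1, 3, 7, 12, 10, 17]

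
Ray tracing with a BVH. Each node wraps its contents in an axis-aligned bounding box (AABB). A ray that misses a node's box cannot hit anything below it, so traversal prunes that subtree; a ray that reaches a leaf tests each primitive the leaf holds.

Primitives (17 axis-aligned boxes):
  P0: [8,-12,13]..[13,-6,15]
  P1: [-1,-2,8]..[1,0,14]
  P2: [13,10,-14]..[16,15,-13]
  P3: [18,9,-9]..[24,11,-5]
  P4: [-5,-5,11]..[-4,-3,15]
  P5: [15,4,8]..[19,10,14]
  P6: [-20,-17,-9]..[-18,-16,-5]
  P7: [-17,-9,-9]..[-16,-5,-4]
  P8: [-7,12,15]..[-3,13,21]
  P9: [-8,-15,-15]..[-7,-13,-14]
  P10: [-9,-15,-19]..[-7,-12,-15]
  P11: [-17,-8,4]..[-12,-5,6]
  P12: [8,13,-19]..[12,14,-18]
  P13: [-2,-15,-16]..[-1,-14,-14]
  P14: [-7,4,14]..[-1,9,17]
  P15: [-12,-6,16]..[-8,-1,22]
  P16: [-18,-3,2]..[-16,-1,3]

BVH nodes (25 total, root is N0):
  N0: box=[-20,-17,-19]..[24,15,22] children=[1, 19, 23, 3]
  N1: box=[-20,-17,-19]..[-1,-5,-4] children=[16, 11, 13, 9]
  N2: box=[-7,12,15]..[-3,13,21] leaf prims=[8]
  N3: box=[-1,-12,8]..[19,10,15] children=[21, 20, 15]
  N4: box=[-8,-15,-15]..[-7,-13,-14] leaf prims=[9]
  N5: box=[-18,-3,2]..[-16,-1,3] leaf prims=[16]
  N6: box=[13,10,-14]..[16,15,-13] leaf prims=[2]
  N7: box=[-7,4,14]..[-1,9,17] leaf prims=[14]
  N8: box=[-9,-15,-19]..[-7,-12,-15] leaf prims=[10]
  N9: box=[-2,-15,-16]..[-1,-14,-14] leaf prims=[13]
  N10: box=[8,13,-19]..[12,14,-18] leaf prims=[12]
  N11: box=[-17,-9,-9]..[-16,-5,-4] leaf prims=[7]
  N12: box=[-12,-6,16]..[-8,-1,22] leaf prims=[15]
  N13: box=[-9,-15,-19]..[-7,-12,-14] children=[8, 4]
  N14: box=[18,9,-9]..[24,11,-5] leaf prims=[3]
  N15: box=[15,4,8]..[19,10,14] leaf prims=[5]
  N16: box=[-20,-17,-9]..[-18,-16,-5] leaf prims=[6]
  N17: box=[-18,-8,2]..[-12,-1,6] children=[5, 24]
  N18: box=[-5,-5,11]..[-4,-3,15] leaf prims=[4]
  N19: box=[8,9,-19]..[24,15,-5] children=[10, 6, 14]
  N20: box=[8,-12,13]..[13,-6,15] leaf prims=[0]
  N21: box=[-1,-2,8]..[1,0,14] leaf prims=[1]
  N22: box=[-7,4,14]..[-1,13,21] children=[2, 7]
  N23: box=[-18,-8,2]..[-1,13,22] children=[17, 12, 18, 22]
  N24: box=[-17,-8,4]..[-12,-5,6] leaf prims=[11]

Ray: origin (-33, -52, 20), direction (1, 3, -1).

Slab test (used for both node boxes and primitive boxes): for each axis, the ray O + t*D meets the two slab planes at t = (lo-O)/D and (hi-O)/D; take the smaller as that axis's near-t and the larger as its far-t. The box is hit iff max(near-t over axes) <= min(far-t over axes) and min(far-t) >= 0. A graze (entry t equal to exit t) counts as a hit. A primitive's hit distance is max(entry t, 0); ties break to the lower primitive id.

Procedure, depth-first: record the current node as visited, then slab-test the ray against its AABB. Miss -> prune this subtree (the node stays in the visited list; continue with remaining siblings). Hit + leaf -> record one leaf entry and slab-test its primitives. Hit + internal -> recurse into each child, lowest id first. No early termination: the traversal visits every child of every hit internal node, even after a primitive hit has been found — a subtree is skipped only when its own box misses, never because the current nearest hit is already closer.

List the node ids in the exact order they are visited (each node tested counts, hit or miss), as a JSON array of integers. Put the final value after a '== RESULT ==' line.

Walk:
N0 x:[13,57] y:[35/3,67/3] z:[-2,39] -> hit [13,67/3], descend [1, 3, 19, 23]
  N1 x:[13,32] y:[35/3,47/3] z:[24,39] -> miss, prune
  N3 x:[32,52] y:[40/3,62/3] z:[5,12] -> miss, prune
  N19 x:[41,57] y:[61/3,67/3] z:[25,39] -> miss, prune
  N23 x:[15,32] y:[44/3,65/3] z:[-2,18] -> hit [15,18], descend [12, 17, 18, 22]
    N12 x:[21,25] y:[46/3,17] z:[-2,4] -> miss, prune
    N17 x:[15,21] y:[44/3,17] z:[14,18] -> hit [15,17], descend [5, 24]
      N5 x:[15,17] y:[49/3,17] z:[17,18] -> hit [17,17] leaf, test {P16@t=17}
      N24 x:[16,21] y:[44/3,47/3] z:[14,16] -> miss, prune
    N18 x:[28,29] y:[47/3,49/3] z:[5,9] -> miss, prune
    N22 x:[26,32] y:[56/3,65/3] z:[-1,6] -> miss, prune

order=[0, 1, 3, 19, 23, 12, 17, 5, 24, 18, 22]  |boxes|=11  |leaves|=1  hit=P16

== RESULT ==
[0, 1, 3, 19, 23, 12, 17, 5, 24, 18, 22]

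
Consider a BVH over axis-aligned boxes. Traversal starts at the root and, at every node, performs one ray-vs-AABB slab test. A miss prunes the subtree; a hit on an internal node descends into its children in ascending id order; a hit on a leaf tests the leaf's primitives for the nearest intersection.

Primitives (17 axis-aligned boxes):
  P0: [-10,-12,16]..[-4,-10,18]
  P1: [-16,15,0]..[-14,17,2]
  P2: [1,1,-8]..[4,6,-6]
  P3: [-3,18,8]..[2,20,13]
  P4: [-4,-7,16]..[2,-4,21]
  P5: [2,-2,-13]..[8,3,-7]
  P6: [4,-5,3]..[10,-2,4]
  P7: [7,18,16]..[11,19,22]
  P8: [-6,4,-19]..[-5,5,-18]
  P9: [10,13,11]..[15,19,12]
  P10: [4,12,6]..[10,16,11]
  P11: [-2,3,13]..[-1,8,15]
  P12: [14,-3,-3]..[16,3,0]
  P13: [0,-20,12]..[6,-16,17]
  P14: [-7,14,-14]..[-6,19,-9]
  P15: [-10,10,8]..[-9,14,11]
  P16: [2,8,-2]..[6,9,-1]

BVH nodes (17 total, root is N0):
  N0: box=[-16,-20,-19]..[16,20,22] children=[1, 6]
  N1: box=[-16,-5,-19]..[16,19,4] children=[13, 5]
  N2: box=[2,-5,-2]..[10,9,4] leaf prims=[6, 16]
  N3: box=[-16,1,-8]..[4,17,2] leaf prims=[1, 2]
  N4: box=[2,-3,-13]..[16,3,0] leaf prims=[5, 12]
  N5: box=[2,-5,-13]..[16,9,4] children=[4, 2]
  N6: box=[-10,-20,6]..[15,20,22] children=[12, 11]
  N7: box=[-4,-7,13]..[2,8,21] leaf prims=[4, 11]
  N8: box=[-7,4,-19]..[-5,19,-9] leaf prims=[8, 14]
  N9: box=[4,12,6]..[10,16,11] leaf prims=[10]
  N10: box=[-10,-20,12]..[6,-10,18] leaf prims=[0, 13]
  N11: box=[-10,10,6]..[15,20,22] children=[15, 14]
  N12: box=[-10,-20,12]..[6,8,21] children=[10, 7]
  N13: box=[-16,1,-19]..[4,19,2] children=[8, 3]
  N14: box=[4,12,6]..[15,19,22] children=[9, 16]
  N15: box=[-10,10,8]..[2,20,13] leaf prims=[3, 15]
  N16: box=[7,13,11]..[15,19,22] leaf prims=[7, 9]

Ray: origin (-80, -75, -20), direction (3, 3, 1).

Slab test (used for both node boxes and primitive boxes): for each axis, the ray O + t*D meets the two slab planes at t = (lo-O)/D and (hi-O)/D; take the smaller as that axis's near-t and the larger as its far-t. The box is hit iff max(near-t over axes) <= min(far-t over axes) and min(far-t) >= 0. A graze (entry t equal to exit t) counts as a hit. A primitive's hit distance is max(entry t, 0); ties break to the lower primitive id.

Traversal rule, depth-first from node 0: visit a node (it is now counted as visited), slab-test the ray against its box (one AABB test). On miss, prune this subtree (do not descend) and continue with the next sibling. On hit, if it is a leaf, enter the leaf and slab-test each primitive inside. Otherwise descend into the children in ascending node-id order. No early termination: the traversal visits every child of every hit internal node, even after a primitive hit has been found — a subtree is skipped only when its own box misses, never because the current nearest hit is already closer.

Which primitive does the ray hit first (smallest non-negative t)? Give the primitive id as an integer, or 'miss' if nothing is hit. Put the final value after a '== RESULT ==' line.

Trace the traversal:
N0 x:[64/3,32] y:[55/3,95/3] z:[1,42] -> hit [64/3,95/3], descend [1, 6]
  N1 x:[64/3,32] y:[70/3,94/3] z:[1,24] -> hit [70/3,24], descend [5, 13]
    N5 x:[82/3,32] y:[70/3,28] z:[7,24] -> miss, prune
    N13 x:[64/3,28] y:[76/3,94/3] z:[1,22] -> miss, prune
  N6 x:[70/3,95/3] y:[55/3,95/3] z:[26,42] -> hit [26,95/3], descend [11, 12]
    N11 x:[70/3,95/3] y:[85/3,95/3] z:[26,42] -> hit [85/3,95/3], descend [14, 15]
      N14 x:[28,95/3] y:[29,94/3] z:[26,42] -> hit [29,94/3], descend [9, 16]
        N9 x:[28,30] y:[29,91/3] z:[26,31] -> hit [29,30] leaf, test {P10@t=29}
        N16 x:[29,95/3] y:[88/3,94/3] z:[31,42] -> hit [31,94/3] leaf, test {P7(miss), P9@t=31}
      N15 x:[70/3,82/3] y:[85/3,95/3] z:[28,33] -> miss, prune
    N12 x:[70/3,86/3] y:[55/3,83/3] z:[32,41] -> miss, prune

Visited [0, 1, 5, 13, 6, 11, 14, 9, 16, 15, 12]. Tests: 11 box, 2 leaf. Nearest: P10.

== RESULT ==
10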